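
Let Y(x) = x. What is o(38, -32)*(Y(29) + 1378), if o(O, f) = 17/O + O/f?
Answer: -316575/304 ≈ -1041.4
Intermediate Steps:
o(38, -32)*(Y(29) + 1378) = (17/38 + 38/(-32))*(29 + 1378) = (17*(1/38) + 38*(-1/32))*1407 = (17/38 - 19/16)*1407 = -225/304*1407 = -316575/304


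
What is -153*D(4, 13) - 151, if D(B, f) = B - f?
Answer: 1226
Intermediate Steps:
-153*D(4, 13) - 151 = -153*(4 - 1*13) - 151 = -153*(4 - 13) - 151 = -153*(-9) - 151 = 1377 - 151 = 1226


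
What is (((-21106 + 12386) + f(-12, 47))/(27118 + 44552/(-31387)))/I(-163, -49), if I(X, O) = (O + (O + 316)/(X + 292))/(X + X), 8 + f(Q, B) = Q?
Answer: -961362780710/429384043513 ≈ -2.2389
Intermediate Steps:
f(Q, B) = -8 + Q
I(X, O) = (O + (316 + O)/(292 + X))/(2*X) (I(X, O) = (O + (316 + O)/(292 + X))/((2*X)) = (O + (316 + O)/(292 + X))*(1/(2*X)) = (O + (316 + O)/(292 + X))/(2*X))
(((-21106 + 12386) + f(-12, 47))/(27118 + 44552/(-31387)))/I(-163, -49) = (((-21106 + 12386) + (-8 - 12))/(27118 + 44552/(-31387)))/(((½)*(316 + 293*(-49) - 49*(-163))/(-163*(292 - 163)))) = ((-8720 - 20)/(27118 + 44552*(-1/31387)))/(((½)*(-1/163)*(316 - 14357 + 7987)/129)) = (-8740/(27118 - 44552/31387))/(((½)*(-1/163)*(1/129)*(-6054))) = (-8740/851108114/31387)/(1009/7009) = -8740*31387/851108114*(7009/1009) = -137161190/425554057*7009/1009 = -961362780710/429384043513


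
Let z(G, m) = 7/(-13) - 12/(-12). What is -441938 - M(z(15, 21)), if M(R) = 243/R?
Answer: -884929/2 ≈ -4.4246e+5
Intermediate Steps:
z(G, m) = 6/13 (z(G, m) = 7*(-1/13) - 12*(-1/12) = -7/13 + 1 = 6/13)
-441938 - M(z(15, 21)) = -441938 - 243/6/13 = -441938 - 243*13/6 = -441938 - 1*1053/2 = -441938 - 1053/2 = -884929/2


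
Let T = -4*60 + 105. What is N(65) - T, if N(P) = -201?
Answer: -66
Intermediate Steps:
T = -135 (T = -240 + 105 = -135)
N(65) - T = -201 - 1*(-135) = -201 + 135 = -66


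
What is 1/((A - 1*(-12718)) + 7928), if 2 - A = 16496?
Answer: 1/4152 ≈ 0.00024085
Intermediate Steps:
A = -16494 (A = 2 - 1*16496 = 2 - 16496 = -16494)
1/((A - 1*(-12718)) + 7928) = 1/((-16494 - 1*(-12718)) + 7928) = 1/((-16494 + 12718) + 7928) = 1/(-3776 + 7928) = 1/4152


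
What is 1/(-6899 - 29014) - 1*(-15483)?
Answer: 556040978/35913 ≈ 15483.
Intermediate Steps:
1/(-6899 - 29014) - 1*(-15483) = 1/(-35913) + 15483 = -1/35913 + 15483 = 556040978/35913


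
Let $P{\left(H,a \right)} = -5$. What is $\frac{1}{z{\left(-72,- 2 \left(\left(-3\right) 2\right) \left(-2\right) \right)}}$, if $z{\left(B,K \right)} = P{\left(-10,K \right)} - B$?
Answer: $\frac{1}{67} \approx 0.014925$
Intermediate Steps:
$z{\left(B,K \right)} = -5 - B$
$\frac{1}{z{\left(-72,- 2 \left(\left(-3\right) 2\right) \left(-2\right) \right)}} = \frac{1}{-5 - -72} = \frac{1}{-5 + 72} = \frac{1}{67}$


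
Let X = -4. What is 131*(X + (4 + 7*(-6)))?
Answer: -5502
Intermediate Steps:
131*(X + (4 + 7*(-6))) = 131*(-4 + (4 + 7*(-6))) = 131*(-4 + (4 - 42)) = 131*(-4 - 38) = 131*(-42) = -5502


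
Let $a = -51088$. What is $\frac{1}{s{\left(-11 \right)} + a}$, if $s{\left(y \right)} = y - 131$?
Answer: $- \frac{1}{51230} \approx -1.952 \cdot 10^{-5}$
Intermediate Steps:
$s{\left(y \right)} = -131 + y$
$\frac{1}{s{\left(-11 \right)} + a} = \frac{1}{\left(-131 - 11\right) - 51088} = \frac{1}{-142 - 51088} = \frac{1}{-51230} = - \frac{1}{51230}$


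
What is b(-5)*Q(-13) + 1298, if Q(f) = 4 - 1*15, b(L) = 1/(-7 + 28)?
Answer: 27247/21 ≈ 1297.5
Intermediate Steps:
b(L) = 1/21
Q(f) = -11 (Q(f) = 4 - 15 = -11)
b(-5)*Q(-13) + 1298 = (1/21)*(-11) + 1298 = -11/21 + 1298 = 27247/21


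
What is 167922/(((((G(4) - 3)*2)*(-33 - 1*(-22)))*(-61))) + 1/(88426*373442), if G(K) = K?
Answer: 45451781233103/363241805212 ≈ 125.13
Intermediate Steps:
167922/(((((G(4) - 3)*2)*(-33 - 1*(-22)))*(-61))) + 1/(88426*373442) = 167922/(((((4 - 3)*2)*(-33 - 1*(-22)))*(-61))) + 1/(88426*373442) = 167922/((((1*2)*(-33 + 22))*(-61))) + (1/88426)*(1/373442) = 167922/(((2*(-11))*(-61))) + 1/33021982292 = 167922/((-22*(-61))) + 1/33021982292 = 167922/1342 + 1/33021982292 = 167922*(1/1342) + 1/33021982292 = 83961/671 + 1/33021982292 = 45451781233103/363241805212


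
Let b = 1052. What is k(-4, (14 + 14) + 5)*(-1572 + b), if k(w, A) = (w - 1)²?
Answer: -13000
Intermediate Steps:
k(w, A) = (-1 + w)²
k(-4, (14 + 14) + 5)*(-1572 + b) = (-1 - 4)²*(-1572 + 1052) = (-5)²*(-520) = 25*(-520) = -13000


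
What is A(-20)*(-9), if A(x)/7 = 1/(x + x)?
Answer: 63/40 ≈ 1.5750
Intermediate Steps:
A(x) = 7/(2*x) (A(x) = 7/(x + x) = 7/((2*x)) = 7*(1/(2*x)) = 7/(2*x))
A(-20)*(-9) = ((7/2)/(-20))*(-9) = ((7/2)*(-1/20))*(-9) = -7/40*(-9) = 63/40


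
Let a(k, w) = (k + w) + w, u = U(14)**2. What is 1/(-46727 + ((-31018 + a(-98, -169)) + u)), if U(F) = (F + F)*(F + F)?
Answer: 1/536475 ≈ 1.8640e-6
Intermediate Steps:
U(F) = 4*F**2 (U(F) = (2*F)*(2*F) = 4*F**2)
u = 614656 (u = (4*14**2)**2 = (4*196)**2 = 784**2 = 614656)
a(k, w) = k + 2*w
1/(-46727 + ((-31018 + a(-98, -169)) + u)) = 1/(-46727 + ((-31018 + (-98 + 2*(-169))) + 614656)) = 1/(-46727 + ((-31018 + (-98 - 338)) + 614656)) = 1/(-46727 + ((-31018 - 436) + 614656)) = 1/(-46727 + (-31454 + 614656)) = 1/(-46727 + 583202) = 1/536475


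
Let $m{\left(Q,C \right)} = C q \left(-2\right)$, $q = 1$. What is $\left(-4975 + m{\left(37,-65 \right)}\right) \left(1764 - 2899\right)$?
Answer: $5499075$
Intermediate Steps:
$m{\left(Q,C \right)} = - 2 C$ ($m{\left(Q,C \right)} = C 1 \left(-2\right) = C \left(-2\right) = - 2 C$)
$\left(-4975 + m{\left(37,-65 \right)}\right) \left(1764 - 2899\right) = \left(-4975 - -130\right) \left(1764 - 2899\right) = \left(-4975 + 130\right) \left(-1135\right) = \left(-4845\right) \left(-1135\right) = 5499075$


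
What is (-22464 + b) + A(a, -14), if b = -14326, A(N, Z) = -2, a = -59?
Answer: -36792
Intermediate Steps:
(-22464 + b) + A(a, -14) = (-22464 - 14326) - 2 = -36790 - 2 = -36792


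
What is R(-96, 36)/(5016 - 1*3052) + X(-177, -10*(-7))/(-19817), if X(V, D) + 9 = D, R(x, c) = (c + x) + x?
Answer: -802814/9730147 ≈ -0.082508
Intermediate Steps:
R(x, c) = c + 2*x
X(V, D) = -9 + D
R(-96, 36)/(5016 - 1*3052) + X(-177, -10*(-7))/(-19817) = (36 + 2*(-96))/(5016 - 1*3052) + (-9 - 10*(-7))/(-19817) = (36 - 192)/(5016 - 3052) + (-9 + 70)*(-1/19817) = -156/1964 + 61*(-1/19817) = -156*1/1964 - 61/19817 = -39/491 - 61/19817 = -802814/9730147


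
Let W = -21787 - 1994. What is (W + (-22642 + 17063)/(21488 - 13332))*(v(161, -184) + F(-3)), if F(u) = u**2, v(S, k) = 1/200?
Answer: -69865622083/326240 ≈ -2.1415e+5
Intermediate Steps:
W = -23781
v(S, k) = 1/200
(W + (-22642 + 17063)/(21488 - 13332))*(v(161, -184) + F(-3)) = (-23781 + (-22642 + 17063)/(21488 - 13332))*(1/200 + (-3)**2) = (-23781 - 5579/8156)*(1/200 + 9) = (-23781 - 5579*1/8156)*(1801/200) = (-23781 - 5579/8156)*(1801/200) = -193963415/8156*1801/200 = -69865622083/326240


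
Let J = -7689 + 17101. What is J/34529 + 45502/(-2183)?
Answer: -1550592162/75376807 ≈ -20.571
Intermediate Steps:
J = 9412
J/34529 + 45502/(-2183) = 9412/34529 + 45502/(-2183) = 9412*(1/34529) + 45502*(-1/2183) = 9412/34529 - 45502/2183 = -1550592162/75376807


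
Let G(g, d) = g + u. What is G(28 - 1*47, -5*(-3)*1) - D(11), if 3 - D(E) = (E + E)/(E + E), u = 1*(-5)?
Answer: -26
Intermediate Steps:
u = -5
D(E) = 2 (D(E) = 3 - (E + E)/(E + E) = 3 - 2*E/(2*E) = 3 - 2*E*1/(2*E) = 3 - 1*1 = 3 - 1 = 2)
G(g, d) = -5 + g (G(g, d) = g - 5 = -5 + g)
G(28 - 1*47, -5*(-3)*1) - D(11) = (-5 + (28 - 1*47)) - 1*2 = (-5 + (28 - 47)) - 2 = (-5 - 19) - 2 = -24 - 2 = -26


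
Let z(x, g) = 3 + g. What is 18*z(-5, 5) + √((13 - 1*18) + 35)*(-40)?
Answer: 144 - 40*√30 ≈ -75.089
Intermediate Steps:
18*z(-5, 5) + √((13 - 1*18) + 35)*(-40) = 18*(3 + 5) + √((13 - 1*18) + 35)*(-40) = 18*8 + √((13 - 18) + 35)*(-40) = 144 + √(-5 + 35)*(-40) = 144 + √30*(-40) = 144 - 40*√30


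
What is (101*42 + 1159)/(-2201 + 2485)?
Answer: 5401/284 ≈ 19.018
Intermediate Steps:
(101*42 + 1159)/(-2201 + 2485) = (4242 + 1159)/284 = 5401*(1/284) = 5401/284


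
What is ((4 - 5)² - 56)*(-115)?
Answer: 6325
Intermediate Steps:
((4 - 5)² - 56)*(-115) = ((-1)² - 56)*(-115) = (1 - 56)*(-115) = -55*(-115) = 6325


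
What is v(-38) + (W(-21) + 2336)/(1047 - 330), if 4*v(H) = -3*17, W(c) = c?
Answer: -27307/2868 ≈ -9.5213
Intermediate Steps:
v(H) = -51/4 (v(H) = (-3*17)/4 = (1/4)*(-51) = -51/4)
v(-38) + (W(-21) + 2336)/(1047 - 330) = -51/4 + (-21 + 2336)/(1047 - 330) = -51/4 + 2315/717 = -27307/2868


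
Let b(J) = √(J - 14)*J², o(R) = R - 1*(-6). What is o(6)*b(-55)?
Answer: 36300*I*√69 ≈ 3.0153e+5*I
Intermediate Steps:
o(R) = 6 + R (o(R) = R + 6 = 6 + R)
b(J) = J²*√(-14 + J) (b(J) = √(-14 + J)*J² = J²*√(-14 + J))
o(6)*b(-55) = (6 + 6)*((-55)²*√(-14 - 55)) = 12*(3025*√(-69)) = 12*(3025*(I*√69)) = 12*(3025*I*√69) = 36300*I*√69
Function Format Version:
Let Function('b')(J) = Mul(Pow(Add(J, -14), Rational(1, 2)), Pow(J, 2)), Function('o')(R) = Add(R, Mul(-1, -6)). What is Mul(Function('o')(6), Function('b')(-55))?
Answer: Mul(36300, I, Pow(69, Rational(1, 2))) ≈ Mul(3.0153e+5, I)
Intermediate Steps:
Function('o')(R) = Add(6, R) (Function('o')(R) = Add(R, 6) = Add(6, R))
Function('b')(J) = Mul(Pow(J, 2), Pow(Add(-14, J), Rational(1, 2))) (Function('b')(J) = Mul(Pow(Add(-14, J), Rational(1, 2)), Pow(J, 2)) = Mul(Pow(J, 2), Pow(Add(-14, J), Rational(1, 2))))
Mul(Function('o')(6), Function('b')(-55)) = Mul(Add(6, 6), Mul(Pow(-55, 2), Pow(Add(-14, -55), Rational(1, 2)))) = Mul(12, Mul(3025, Pow(-69, Rational(1, 2)))) = Mul(12, Mul(3025, Mul(I, Pow(69, Rational(1, 2))))) = Mul(12, Mul(3025, I, Pow(69, Rational(1, 2)))) = Mul(36300, I, Pow(69, Rational(1, 2)))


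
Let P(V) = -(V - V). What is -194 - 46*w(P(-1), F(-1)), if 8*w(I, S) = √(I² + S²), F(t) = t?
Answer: -799/4 ≈ -199.75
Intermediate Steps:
P(V) = 0 (P(V) = -1*0 = 0)
w(I, S) = √(I² + S²)/8
-194 - 46*w(P(-1), F(-1)) = -194 - 23*√(0² + (-1)²)/4 = -194 - 23*√(0 + 1)/4 = -194 - 23*√1/4 = -194 - 23/4 = -799/4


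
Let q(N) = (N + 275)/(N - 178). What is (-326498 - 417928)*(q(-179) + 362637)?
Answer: -32124789130446/119 ≈ -2.6996e+11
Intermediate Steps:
q(N) = (275 + N)/(-178 + N)
(-326498 - 417928)*(q(-179) + 362637) = (-326498 - 417928)*((275 - 179)/(-178 - 179) + 362637) = -744426*(96/(-357) + 362637) = -744426*(-1/357*96 + 362637) = -744426*(-32/119 + 362637) = -744426*43153771/119 = -32124789130446/119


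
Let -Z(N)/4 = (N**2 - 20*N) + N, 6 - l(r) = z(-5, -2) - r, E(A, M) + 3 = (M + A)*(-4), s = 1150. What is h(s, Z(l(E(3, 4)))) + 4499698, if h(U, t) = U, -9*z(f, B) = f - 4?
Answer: 4500848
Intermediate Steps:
z(f, B) = 4/9 - f/9 (z(f, B) = -(f - 4)/9 = -(-4 + f)/9 = 4/9 - f/9)
E(A, M) = -3 - 4*A - 4*M (E(A, M) = -3 + (M + A)*(-4) = -3 + (A + M)*(-4) = -3 + (-4*A - 4*M) = -3 - 4*A - 4*M)
l(r) = 5 + r (l(r) = 6 - ((4/9 - 1/9*(-5)) - r) = 6 - ((4/9 + 5/9) - r) = 6 - (1 - r) = 6 + (-1 + r) = 5 + r)
Z(N) = -4*N**2 + 76*N (Z(N) = -4*((N**2 - 20*N) + N) = -4*(N**2 - 19*N) = -4*N**2 + 76*N)
h(s, Z(l(E(3, 4)))) + 4499698 = 1150 + 4499698 = 4500848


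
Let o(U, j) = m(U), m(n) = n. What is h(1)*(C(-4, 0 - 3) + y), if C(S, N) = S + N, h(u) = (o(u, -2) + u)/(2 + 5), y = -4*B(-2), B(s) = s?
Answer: 2/7 ≈ 0.28571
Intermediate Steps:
y = 8 (y = -4*(-2) = 8)
o(U, j) = U
h(u) = 2*u/7 (h(u) = (u + u)/(2 + 5) = (2*u)/7 = (2*u)*(⅐) = 2*u/7)
C(S, N) = N + S
h(1)*(C(-4, 0 - 3) + y) = ((2/7)*1)*(((0 - 3) - 4) + 8) = 2*((-3 - 4) + 8)/7 = 2*(-7 + 8)/7 = (2/7)*1 = 2/7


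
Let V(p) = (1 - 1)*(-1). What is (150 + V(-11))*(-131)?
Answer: -19650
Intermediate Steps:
V(p) = 0 (V(p) = 0*(-1) = 0)
(150 + V(-11))*(-131) = (150 + 0)*(-131) = 150*(-131) = -19650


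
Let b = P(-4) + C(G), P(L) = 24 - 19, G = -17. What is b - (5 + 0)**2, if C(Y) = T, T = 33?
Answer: 13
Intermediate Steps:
P(L) = 5
C(Y) = 33
b = 38 (b = 5 + 33 = 38)
b - (5 + 0)**2 = 38 - (5 + 0)**2 = 38 - 1*5**2 = 38 - 1*25 = 38 - 25 = 13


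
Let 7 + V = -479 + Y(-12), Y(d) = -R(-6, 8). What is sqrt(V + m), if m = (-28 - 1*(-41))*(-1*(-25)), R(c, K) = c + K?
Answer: I*sqrt(163) ≈ 12.767*I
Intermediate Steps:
R(c, K) = K + c
Y(d) = -2 (Y(d) = -(8 - 6) = -1*2 = -2)
V = -488 (V = -7 + (-479 - 2) = -7 - 481 = -488)
m = 325 (m = (-28 + 41)*25 = 13*25 = 325)
sqrt(V + m) = sqrt(-488 + 325) = sqrt(-163) = I*sqrt(163)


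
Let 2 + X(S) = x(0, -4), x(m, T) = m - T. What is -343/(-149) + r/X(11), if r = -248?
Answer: -18133/149 ≈ -121.70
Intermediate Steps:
X(S) = 2 (X(S) = -2 + (0 - 1*(-4)) = -2 + (0 + 4) = -2 + 4 = 2)
-343/(-149) + r/X(11) = -343/(-149) - 248/2 = -343*(-1/149) - 248*½ = 343/149 - 124 = -18133/149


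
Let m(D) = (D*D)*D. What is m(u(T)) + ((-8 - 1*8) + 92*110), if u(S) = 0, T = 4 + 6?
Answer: 10104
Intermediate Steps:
T = 10
m(D) = D**3 (m(D) = D**2*D = D**3)
m(u(T)) + ((-8 - 1*8) + 92*110) = 0**3 + ((-8 - 1*8) + 92*110) = 0 + ((-8 - 8) + 10120) = 0 + (-16 + 10120) = 0 + 10104 = 10104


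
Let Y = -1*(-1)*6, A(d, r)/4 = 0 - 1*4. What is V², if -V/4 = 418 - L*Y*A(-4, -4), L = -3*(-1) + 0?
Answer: 7974976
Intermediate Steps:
A(d, r) = -16 (A(d, r) = 4*(0 - 1*4) = 4*(0 - 4) = 4*(-4) = -16)
Y = 6 (Y = 1*6 = 6)
L = 3 (L = 3 + 0 = 3)
V = -2824 (V = -4*(418 - 3*6*(-16)) = -4*(418 - 18*(-16)) = -4*(418 - 1*(-288)) = -4*(418 + 288) = -4*706 = -2824)
V² = (-2824)² = 7974976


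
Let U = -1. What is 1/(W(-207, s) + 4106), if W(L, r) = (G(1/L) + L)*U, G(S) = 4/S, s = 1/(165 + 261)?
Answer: 1/5141 ≈ 0.00019451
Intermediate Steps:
s = 1/426 ≈ 0.0023474
W(L, r) = -5*L (W(L, r) = (4/(1/L) + L)*(-1) = (4*L + L)*(-1) = (5*L)*(-1) = -5*L)
1/(W(-207, s) + 4106) = 1/(-5*(-207) + 4106) = 1/(1035 + 4106) = 1/5141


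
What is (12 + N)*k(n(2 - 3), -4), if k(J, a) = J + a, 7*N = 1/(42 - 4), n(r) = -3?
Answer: -3193/38 ≈ -84.026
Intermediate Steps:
N = 1/266 (N = 1/(7*(42 - 4)) = (⅐)/38 = (⅐)*(1/38) = 1/266 ≈ 0.0037594)
(12 + N)*k(n(2 - 3), -4) = (12 + 1/266)*(-3 - 4) = (3193/266)*(-7) = -3193/38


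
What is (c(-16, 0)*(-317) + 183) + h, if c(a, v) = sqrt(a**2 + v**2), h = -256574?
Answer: -261463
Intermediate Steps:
(c(-16, 0)*(-317) + 183) + h = (sqrt((-16)**2 + 0**2)*(-317) + 183) - 256574 = (sqrt(256 + 0)*(-317) + 183) - 256574 = (sqrt(256)*(-317) + 183) - 256574 = (16*(-317) + 183) - 256574 = (-5072 + 183) - 256574 = -4889 - 256574 = -261463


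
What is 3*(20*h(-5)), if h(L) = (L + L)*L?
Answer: 3000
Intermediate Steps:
h(L) = 2*L² (h(L) = (2*L)*L = 2*L²)
3*(20*h(-5)) = 3*(20*(2*(-5)²)) = 3*(20*(2*25)) = 3*(20*50) = 3*1000 = 3000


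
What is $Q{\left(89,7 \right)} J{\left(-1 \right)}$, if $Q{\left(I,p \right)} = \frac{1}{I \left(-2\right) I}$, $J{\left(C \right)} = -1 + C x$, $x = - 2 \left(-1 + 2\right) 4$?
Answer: $- \frac{7}{15842} \approx -0.00044186$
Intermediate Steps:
$x = -8$ ($x = \left(-2\right) 1 \cdot 4 = \left(-2\right) 4 = -8$)
$J{\left(C \right)} = -1 - 8 C$ ($J{\left(C \right)} = -1 + C \left(-8\right) = -1 - 8 C$)
$Q{\left(I,p \right)} = - \frac{1}{2 I^{2}}$ ($Q{\left(I,p \right)} = \frac{1}{- 2 I I} = \frac{1}{\left(-2\right) I^{2}} = - \frac{1}{2 I^{2}}$)
$Q{\left(89,7 \right)} J{\left(-1 \right)} = - \frac{1}{2 \cdot 7921} \left(-1 - -8\right) = \left(- \frac{1}{2}\right) \frac{1}{7921} \left(-1 + 8\right) = \left(- \frac{1}{15842}\right) 7 = - \frac{7}{15842}$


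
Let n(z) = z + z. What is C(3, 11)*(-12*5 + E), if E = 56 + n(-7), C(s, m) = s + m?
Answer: -252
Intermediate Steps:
n(z) = 2*z
C(s, m) = m + s
E = 42 (E = 56 + 2*(-7) = 56 - 14 = 42)
C(3, 11)*(-12*5 + E) = (11 + 3)*(-12*5 + 42) = 14*(-60 + 42) = 14*(-18) = -252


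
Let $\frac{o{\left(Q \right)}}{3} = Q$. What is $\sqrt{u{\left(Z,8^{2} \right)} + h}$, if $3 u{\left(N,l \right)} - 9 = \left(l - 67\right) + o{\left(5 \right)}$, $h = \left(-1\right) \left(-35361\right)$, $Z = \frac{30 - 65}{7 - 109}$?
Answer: $2 \sqrt{8842} \approx 188.06$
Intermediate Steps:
$Z = \frac{35}{102}$ ($Z = - \frac{35}{-102} = \left(-35\right) \left(- \frac{1}{102}\right) = \frac{35}{102} \approx 0.34314$)
$o{\left(Q \right)} = 3 Q$
$h = 35361$
$u{\left(N,l \right)} = - \frac{43}{3} + \frac{l}{3}$ ($u{\left(N,l \right)} = 3 + \frac{\left(l - 67\right) + 3 \cdot 5}{3} = 3 + \frac{\left(-67 + l\right) + 15}{3} = 3 + \frac{-52 + l}{3} = 3 + \left(- \frac{52}{3} + \frac{l}{3}\right) = - \frac{43}{3} + \frac{l}{3}$)
$\sqrt{u{\left(Z,8^{2} \right)} + h} = \sqrt{\left(- \frac{43}{3} + \frac{8^{2}}{3}\right) + 35361} = \sqrt{\left(- \frac{43}{3} + \frac{1}{3} \cdot 64\right) + 35361} = \sqrt{\left(- \frac{43}{3} + \frac{64}{3}\right) + 35361} = \sqrt{7 + 35361} = \sqrt{35368} = 2 \sqrt{8842}$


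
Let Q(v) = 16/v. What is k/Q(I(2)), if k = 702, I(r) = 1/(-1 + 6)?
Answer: 351/40 ≈ 8.7750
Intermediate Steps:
I(r) = ⅕ (I(r) = 1/5 = ⅕)
k/Q(I(2)) = 702/((16/(⅕))) = 702/((16*5)) = 702/80 = 702*(1/80) = 351/40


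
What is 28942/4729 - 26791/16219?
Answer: 342715659/76699651 ≈ 4.4683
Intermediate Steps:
28942/4729 - 26791/16219 = 342715659/76699651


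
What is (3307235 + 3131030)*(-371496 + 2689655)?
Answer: 14924921954135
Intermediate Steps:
(3307235 + 3131030)*(-371496 + 2689655) = 6438265*2318159 = 14924921954135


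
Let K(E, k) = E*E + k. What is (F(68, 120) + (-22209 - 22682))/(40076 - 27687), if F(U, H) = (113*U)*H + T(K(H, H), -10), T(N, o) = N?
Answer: 68593/953 ≈ 71.976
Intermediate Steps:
K(E, k) = k + E**2 (K(E, k) = E**2 + k = k + E**2)
F(U, H) = H + H**2 + 113*H*U (F(U, H) = (113*U)*H + (H + H**2) = 113*H*U + (H + H**2) = H + H**2 + 113*H*U)
(F(68, 120) + (-22209 - 22682))/(40076 - 27687) = (120*(1 + 120 + 113*68) + (-22209 - 22682))/(40076 - 27687) = (120*(1 + 120 + 7684) - 44891)/12389 = (120*7805 - 44891)*(1/12389) = (936600 - 44891)*(1/12389) = 891709*(1/12389) = 68593/953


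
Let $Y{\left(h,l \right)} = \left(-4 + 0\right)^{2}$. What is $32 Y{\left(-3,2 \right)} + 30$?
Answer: $542$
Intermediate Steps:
$Y{\left(h,l \right)} = 16$ ($Y{\left(h,l \right)} = \left(-4\right)^{2} = 16$)
$32 Y{\left(-3,2 \right)} + 30 = 32 \cdot 16 + 30 = 512 + 30 = 542$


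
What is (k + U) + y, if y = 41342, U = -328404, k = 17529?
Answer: -269533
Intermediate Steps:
(k + U) + y = (17529 - 328404) + 41342 = -310875 + 41342 = -269533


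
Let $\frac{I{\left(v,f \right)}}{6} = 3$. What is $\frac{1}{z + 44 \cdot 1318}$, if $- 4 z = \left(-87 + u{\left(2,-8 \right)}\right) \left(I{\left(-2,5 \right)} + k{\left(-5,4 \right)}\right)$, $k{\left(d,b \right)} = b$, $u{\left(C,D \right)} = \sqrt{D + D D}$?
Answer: $\frac{21262}{1243199155} + \frac{4 \sqrt{14}}{1243199155} \approx 1.7115 \cdot 10^{-5}$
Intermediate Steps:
$I{\left(v,f \right)} = 18$ ($I{\left(v,f \right)} = 6 \cdot 3 = 18$)
$u{\left(C,D \right)} = \sqrt{D + D^{2}}$
$z = \frac{957}{2} - 11 \sqrt{14}$ ($z = - \frac{\left(-87 + \sqrt{- 8 \left(1 - 8\right)}\right) \left(18 + 4\right)}{4} = - \frac{\left(-87 + \sqrt{\left(-8\right) \left(-7\right)}\right) 22}{4} = - \frac{\left(-87 + \sqrt{56}\right) 22}{4} = - \frac{\left(-87 + 2 \sqrt{14}\right) 22}{4} = - \frac{-1914 + 44 \sqrt{14}}{4} = \frac{957}{2} - 11 \sqrt{14} \approx 437.34$)
$\frac{1}{z + 44 \cdot 1318} = \frac{1}{\left(\frac{957}{2} - 11 \sqrt{14}\right) + 44 \cdot 1318} = \frac{1}{\left(\frac{957}{2} - 11 \sqrt{14}\right) + 57992} = \frac{1}{\frac{116941}{2} - 11 \sqrt{14}}$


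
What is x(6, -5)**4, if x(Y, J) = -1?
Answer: 1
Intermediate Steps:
x(6, -5)**4 = (-1)**4 = 1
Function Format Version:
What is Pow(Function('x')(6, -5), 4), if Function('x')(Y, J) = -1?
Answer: 1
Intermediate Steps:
Pow(Function('x')(6, -5), 4) = Pow(-1, 4) = 1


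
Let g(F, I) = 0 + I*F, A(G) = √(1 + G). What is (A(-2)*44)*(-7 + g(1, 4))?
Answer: -132*I ≈ -132.0*I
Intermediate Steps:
g(F, I) = F*I (g(F, I) = 0 + F*I = F*I)
(A(-2)*44)*(-7 + g(1, 4)) = (√(1 - 2)*44)*(-7 + 1*4) = (√(-1)*44)*(-7 + 4) = (I*44)*(-3) = (44*I)*(-3) = -132*I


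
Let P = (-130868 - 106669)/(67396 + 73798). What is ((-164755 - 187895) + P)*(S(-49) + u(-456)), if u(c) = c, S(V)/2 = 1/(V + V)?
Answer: 1112608980078765/6918506 ≈ 1.6082e+8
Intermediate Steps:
S(V) = 1/V (S(V) = 2/(V + V) = 2/((2*V)) = 2*(1/(2*V)) = 1/V)
P = -237537/141194 ≈ -1.6823
((-164755 - 187895) + P)*(S(-49) + u(-456)) = ((-164755 - 187895) - 237537/141194)*(1/(-49) - 456) = (-352650 - 237537/141194)*(-1/49 - 456) = -49792301637/141194*(-22345/49) = 1112608980078765/6918506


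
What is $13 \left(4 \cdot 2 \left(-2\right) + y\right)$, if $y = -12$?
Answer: $-364$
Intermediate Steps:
$13 \left(4 \cdot 2 \left(-2\right) + y\right) = 13 \left(4 \cdot 2 \left(-2\right) - 12\right) = 13 \left(8 \left(-2\right) - 12\right) = 13 \left(-16 - 12\right) = 13 \left(-28\right) = -364$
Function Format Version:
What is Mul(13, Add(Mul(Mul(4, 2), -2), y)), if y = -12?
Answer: -364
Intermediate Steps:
Mul(13, Add(Mul(Mul(4, 2), -2), y)) = Mul(13, Add(Mul(Mul(4, 2), -2), -12)) = Mul(13, Add(Mul(8, -2), -12)) = Mul(13, Add(-16, -12)) = Mul(13, -28) = -364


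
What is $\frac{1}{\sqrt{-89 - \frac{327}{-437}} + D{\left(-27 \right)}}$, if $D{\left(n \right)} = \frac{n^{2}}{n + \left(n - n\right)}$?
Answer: $- \frac{11799}{357139} - \frac{i \sqrt{16853342}}{357139} \approx -0.033038 - 0.011495 i$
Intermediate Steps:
$D{\left(n \right)} = n$ ($D{\left(n \right)} = \frac{n^{2}}{n + 0} = \frac{n^{2}}{n} = n$)
$\frac{1}{\sqrt{-89 - \frac{327}{-437}} + D{\left(-27 \right)}} = \frac{1}{\sqrt{-89 - \frac{327}{-437}} - 27} = \frac{1}{\sqrt{-89 - - \frac{327}{437}} - 27} = \frac{1}{\sqrt{-89 + \frac{327}{437}} - 27} = \frac{1}{\sqrt{- \frac{38566}{437}} - 27} = \frac{1}{\frac{i \sqrt{16853342}}{437} - 27} = \frac{1}{-27 + \frac{i \sqrt{16853342}}{437}}$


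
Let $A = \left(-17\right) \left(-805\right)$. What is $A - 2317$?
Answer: $11368$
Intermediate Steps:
$A = 13685$
$A - 2317 = 13685 - 2317 = 11368$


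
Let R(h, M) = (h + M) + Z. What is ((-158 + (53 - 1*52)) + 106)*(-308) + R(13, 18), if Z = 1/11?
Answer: 173130/11 ≈ 15739.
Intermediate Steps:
Z = 1/11 ≈ 0.090909
R(h, M) = 1/11 + M + h (R(h, M) = (h + M) + 1/11 = (M + h) + 1/11 = 1/11 + M + h)
((-158 + (53 - 1*52)) + 106)*(-308) + R(13, 18) = ((-158 + (53 - 1*52)) + 106)*(-308) + (1/11 + 18 + 13) = ((-158 + (53 - 52)) + 106)*(-308) + 342/11 = ((-158 + 1) + 106)*(-308) + 342/11 = (-157 + 106)*(-308) + 342/11 = -51*(-308) + 342/11 = 15708 + 342/11 = 173130/11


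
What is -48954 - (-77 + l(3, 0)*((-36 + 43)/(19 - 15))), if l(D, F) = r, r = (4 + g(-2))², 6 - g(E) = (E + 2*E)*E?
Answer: -48884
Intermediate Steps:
g(E) = 6 - 3*E² (g(E) = 6 - (E + 2*E)*E = 6 - 3*E*E = 6 - 3*E²)
r = 4 (r = (4 + (6 - 3*(-2)²))² = (4 + (6 - 3*4))² = (4 + (6 - 12))² = (4 - 6)² = (-2)² = 4)
l(D, F) = 4
-48954 - (-77 + l(3, 0)*((-36 + 43)/(19 - 15))) = -48954 - (-77 + 4*((-36 + 43)/(19 - 15))) = -48954 - (-77 + 4*(7/4)) = -48954 - (-77 + 7) = -48954 - 1*(-70) = -48954 + 70 = -48884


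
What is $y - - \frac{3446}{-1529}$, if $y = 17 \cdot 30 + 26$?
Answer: $\frac{816098}{1529} \approx 533.75$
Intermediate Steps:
$y = 536$ ($y = 510 + 26 = 536$)
$y - - \frac{3446}{-1529} = 536 - - \frac{3446}{-1529} = 536 - \left(-3446\right) \left(- \frac{1}{1529}\right) = 536 - \frac{3446}{1529} = \frac{816098}{1529}$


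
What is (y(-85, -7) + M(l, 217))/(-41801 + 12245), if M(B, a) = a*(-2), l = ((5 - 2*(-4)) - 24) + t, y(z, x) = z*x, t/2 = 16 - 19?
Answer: -161/29556 ≈ -0.0054473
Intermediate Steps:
t = -6 (t = 2*(16 - 19) = 2*(-3) = -6)
y(z, x) = x*z
l = -17 (l = ((5 - 2*(-4)) - 24) - 6 = ((5 + 8) - 24) - 6 = (13 - 24) - 6 = -11 - 6 = -17)
M(B, a) = -2*a
(y(-85, -7) + M(l, 217))/(-41801 + 12245) = (-7*(-85) - 2*217)/(-41801 + 12245) = (595 - 434)/(-29556) = 161*(-1/29556) = -161/29556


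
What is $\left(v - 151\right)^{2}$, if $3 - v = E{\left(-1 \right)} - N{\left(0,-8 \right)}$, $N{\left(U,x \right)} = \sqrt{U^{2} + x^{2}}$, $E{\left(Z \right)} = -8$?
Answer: $17424$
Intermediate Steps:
$v = 19$ ($v = 3 - \left(-8 - \sqrt{0^{2} + \left(-8\right)^{2}}\right) = 3 - \left(-8 - \sqrt{0 + 64}\right) = 3 - \left(-8 - \sqrt{64}\right) = 3 - \left(-8 - 8\right) = 3 - -16 = 3 + 16 = 19$)
$\left(v - 151\right)^{2} = \left(19 - 151\right)^{2} = \left(-132\right)^{2} = 17424$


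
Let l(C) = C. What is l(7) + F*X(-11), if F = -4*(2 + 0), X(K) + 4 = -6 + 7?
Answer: 31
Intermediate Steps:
X(K) = -3 (X(K) = -4 + (-6 + 7) = -4 + 1 = -3)
F = -8 (F = -4*2 = -8)
l(7) + F*X(-11) = 7 - 8*(-3) = 7 + 24 = 31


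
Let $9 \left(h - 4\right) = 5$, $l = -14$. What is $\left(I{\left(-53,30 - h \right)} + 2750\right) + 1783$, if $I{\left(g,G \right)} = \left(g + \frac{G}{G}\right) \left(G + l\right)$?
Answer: $\frac{35441}{9} \approx 3937.9$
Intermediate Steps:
$h = \frac{41}{9}$ ($h = 4 + \frac{1}{9} \cdot 5 = 4 + \frac{5}{9} = \frac{41}{9} \approx 4.5556$)
$I{\left(g,G \right)} = \left(1 + g\right) \left(-14 + G\right)$ ($I{\left(g,G \right)} = \left(g + \frac{G}{G}\right) \left(G - 14\right) = \left(g + 1\right) \left(-14 + G\right) = \left(1 + g\right) \left(-14 + G\right)$)
$\left(I{\left(-53,30 - h \right)} + 2750\right) + 1783 = \left(\left(-14 + \left(30 - \frac{41}{9}\right) - -742 + \left(30 - \frac{41}{9}\right) \left(-53\right)\right) + 2750\right) + 1783 = \left(\left(-14 + \left(30 - \frac{41}{9}\right) + 742 + \left(30 - \frac{41}{9}\right) \left(-53\right)\right) + 2750\right) + 1783 = \left(\left(-14 + \frac{229}{9} + 742 + \frac{229}{9} \left(-53\right)\right) + 2750\right) + 1783 = \left(\left(-14 + \frac{229}{9} + 742 - \frac{12137}{9}\right) + 2750\right) + 1783 = \left(- \frac{5356}{9} + 2750\right) + 1783 = \frac{19394}{9} + 1783 = \frac{35441}{9}$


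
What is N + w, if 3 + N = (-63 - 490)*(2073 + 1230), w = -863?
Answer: -1827425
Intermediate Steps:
N = -1826562 (N = -3 + (-63 - 490)*(2073 + 1230) = -3 - 553*3303 = -3 - 1826559 = -1826562)
N + w = -1826562 - 863 = -1827425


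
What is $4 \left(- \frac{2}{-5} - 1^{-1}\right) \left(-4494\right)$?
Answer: $\frac{53928}{5} \approx 10786.0$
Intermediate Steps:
$4 \left(- \frac{2}{-5} - 1^{-1}\right) \left(-4494\right) = 4 \left(\left(-2\right) \left(- \frac{1}{5}\right) - 1\right) \left(-4494\right) = 4 \left(\frac{2}{5} - 1\right) \left(-4494\right) = 4 \left(- \frac{3}{5}\right) \left(-4494\right) = \left(- \frac{12}{5}\right) \left(-4494\right) = \frac{53928}{5}$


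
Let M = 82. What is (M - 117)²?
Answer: 1225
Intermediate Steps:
(M - 117)² = (82 - 117)² = (-35)² = 1225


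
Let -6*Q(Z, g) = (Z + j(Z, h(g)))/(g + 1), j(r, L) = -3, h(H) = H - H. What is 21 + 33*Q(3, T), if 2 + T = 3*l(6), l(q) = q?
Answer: 21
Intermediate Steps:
h(H) = 0
T = 16 (T = -2 + 3*6 = -2 + 18 = 16)
Q(Z, g) = -(-3 + Z)/(6*(1 + g)) (Q(Z, g) = -(Z - 3)/(6*(g + 1)) = -(-3 + Z)/(6*(1 + g)))
21 + 33*Q(3, T) = 21 + 33*((3 - 1*3)/(6*(1 + 16))) = 21 + 33*((⅙)*(3 - 3)/17) = 21 + 33*((⅙)*(1/17)*0) = 21 + 33*0 = 21 + 0 = 21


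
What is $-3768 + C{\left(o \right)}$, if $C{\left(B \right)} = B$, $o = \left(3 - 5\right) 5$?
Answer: $-3778$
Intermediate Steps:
$o = -10$ ($o = \left(-2\right) 5 = -10$)
$-3768 + C{\left(o \right)} = -3768 - 10 = -3778$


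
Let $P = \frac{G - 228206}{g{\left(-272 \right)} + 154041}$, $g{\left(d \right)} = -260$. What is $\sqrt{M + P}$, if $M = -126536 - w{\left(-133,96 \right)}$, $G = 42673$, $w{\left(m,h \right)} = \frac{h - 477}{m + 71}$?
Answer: $\frac{i \sqrt{11503449052903733178}}{9534422} \approx 355.73 i$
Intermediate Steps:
$w{\left(m,h \right)} = \frac{-477 + h}{71 + m}$
$M = - \frac{7845613}{62}$ ($M = -126536 - \frac{-477 + 96}{71 - 133} = -126536 - \frac{1}{-62} \left(-381\right) = -126536 - \left(- \frac{1}{62}\right) \left(-381\right) = -126536 - \frac{381}{62} = - \frac{7845613}{62} \approx -1.2654 \cdot 10^{5}$)
$P = - \frac{185533}{153781}$ ($P = \frac{42673 - 228206}{-260 + 154041} = - \frac{185533}{153781} \approx -1.2065$)
$\sqrt{M + P} = \sqrt{- \frac{7845613}{62} - \frac{185533}{153781}} = \sqrt{- \frac{1206517715799}{9534422}} = \frac{i \sqrt{11503449052903733178}}{9534422}$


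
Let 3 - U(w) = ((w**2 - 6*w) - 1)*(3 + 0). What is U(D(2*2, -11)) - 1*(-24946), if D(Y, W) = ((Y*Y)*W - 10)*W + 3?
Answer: -12533369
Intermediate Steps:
D(Y, W) = 3 + W*(-10 + W*Y**2) (D(Y, W) = (Y**2*W - 10)*W + 3 = (W*Y**2 - 10)*W + 3 = (-10 + W*Y**2)*W + 3 = W*(-10 + W*Y**2) + 3 = 3 + W*(-10 + W*Y**2))
U(w) = 6 - 3*w**2 + 18*w (U(w) = 3 - ((w**2 - 6*w) - 1)*(3 + 0) = 3 - (-1 + w**2 - 6*w)*3 = 3 - (-3 - 18*w + 3*w**2) = 3 + (3 - 3*w**2 + 18*w) = 6 - 3*w**2 + 18*w)
U(D(2*2, -11)) - 1*(-24946) = (6 - 3*(3 - 10*(-11) + (-11)**2*(2*2)**2)**2 + 18*(3 - 10*(-11) + (-11)**2*(2*2)**2)) - 1*(-24946) = (6 - 3*(3 + 110 + 121*4**2)**2 + 18*(3 + 110 + 121*4**2)) + 24946 = (6 - 3*(3 + 110 + 121*16)**2 + 18*(3 + 110 + 121*16)) + 24946 = (6 - 3*(3 + 110 + 1936)**2 + 18*(3 + 110 + 1936)) + 24946 = (6 - 3*2049**2 + 18*2049) + 24946 = (6 - 3*4198401 + 36882) + 24946 = (6 - 12595203 + 36882) + 24946 = -12558315 + 24946 = -12533369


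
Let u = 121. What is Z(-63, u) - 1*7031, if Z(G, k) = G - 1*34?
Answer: -7128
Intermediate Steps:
Z(G, k) = -34 + G (Z(G, k) = G - 34 = -34 + G)
Z(-63, u) - 1*7031 = (-34 - 63) - 1*7031 = -97 - 7031 = -7128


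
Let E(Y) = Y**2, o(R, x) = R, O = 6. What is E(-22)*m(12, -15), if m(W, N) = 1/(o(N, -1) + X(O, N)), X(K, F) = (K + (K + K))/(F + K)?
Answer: -484/17 ≈ -28.471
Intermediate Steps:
X(K, F) = 3*K/(F + K) (X(K, F) = (K + 2*K)/(F + K) = (3*K)/(F + K) = 3*K/(F + K))
m(W, N) = 1/(N + 18/(6 + N)) (m(W, N) = 1/(N + 3*6/(N + 6)) = 1/(N + 3*6/(6 + N)) = 1/(N + 18/(6 + N)))
E(-22)*m(12, -15) = (-22)**2*((6 - 15)/(18 - 15*(6 - 15))) = 484*(-9/(18 - 15*(-9))) = 484*(-9/(18 + 135)) = 484*(-9/153) = 484*((1/153)*(-9)) = 484*(-1/17) = -484/17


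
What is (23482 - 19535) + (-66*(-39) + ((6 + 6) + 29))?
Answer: 6562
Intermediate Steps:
(23482 - 19535) + (-66*(-39) + ((6 + 6) + 29)) = 3947 + (2574 + (12 + 29)) = 3947 + (2574 + 41) = 3947 + 2615 = 6562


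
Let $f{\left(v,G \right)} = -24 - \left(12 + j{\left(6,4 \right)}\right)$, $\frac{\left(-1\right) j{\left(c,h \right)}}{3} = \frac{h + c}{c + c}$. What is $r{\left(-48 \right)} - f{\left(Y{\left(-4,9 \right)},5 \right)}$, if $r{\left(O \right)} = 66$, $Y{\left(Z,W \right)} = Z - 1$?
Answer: $\frac{199}{2} \approx 99.5$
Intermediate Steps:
$Y{\left(Z,W \right)} = -1 + Z$ ($Y{\left(Z,W \right)} = Z - 1 = -1 + Z$)
$j{\left(c,h \right)} = - \frac{3 \left(c + h\right)}{2 c}$ ($j{\left(c,h \right)} = - 3 \frac{h + c}{c + c} = - 3 \frac{c + h}{2 c} = - \frac{3 \left(c + h\right)}{2 c}$)
$f{\left(v,G \right)} = - \frac{67}{2}$ ($f{\left(v,G \right)} = -24 - \left(12 + \frac{3 \left(\left(-1\right) 6 - 4\right)}{2 \cdot 6}\right) = -24 - \left(12 + \frac{3}{2} \cdot \frac{1}{6} \left(-6 - 4\right)\right) = -24 - \left(12 + \frac{3}{2} \cdot \frac{1}{6} \left(-10\right)\right) = -24 - \frac{19}{2} = - \frac{67}{2}$)
$r{\left(-48 \right)} - f{\left(Y{\left(-4,9 \right)},5 \right)} = 66 - - \frac{67}{2} = 66 + \frac{67}{2} = \frac{199}{2}$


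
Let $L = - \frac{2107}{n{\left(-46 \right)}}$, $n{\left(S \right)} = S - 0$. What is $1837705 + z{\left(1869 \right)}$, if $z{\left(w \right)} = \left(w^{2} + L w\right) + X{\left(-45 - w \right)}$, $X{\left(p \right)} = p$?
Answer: $\frac{249069775}{46} \approx 5.4146 \cdot 10^{6}$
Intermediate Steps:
$n{\left(S \right)} = S$ ($n{\left(S \right)} = S + 0 = S$)
$L = \frac{2107}{46}$ ($L = - \frac{2107}{-46} = \left(-2107\right) \left(- \frac{1}{46}\right) = \frac{2107}{46} \approx 45.804$)
$z{\left(w \right)} = -45 + w^{2} + \frac{2061 w}{46}$ ($z{\left(w \right)} = \left(w^{2} + \frac{2107 w}{46}\right) - \left(45 + w\right) = -45 + w^{2} + \frac{2061 w}{46}$)
$1837705 + z{\left(1869 \right)} = 1837705 + \left(-45 + 1869^{2} + \frac{2061}{46} \cdot 1869\right) = 1837705 + \left(-45 + 3493161 + \frac{3852009}{46}\right) = 1837705 + \frac{164535345}{46} = \frac{249069775}{46}$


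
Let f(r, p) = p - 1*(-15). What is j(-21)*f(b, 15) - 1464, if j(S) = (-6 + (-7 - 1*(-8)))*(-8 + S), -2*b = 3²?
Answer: 2886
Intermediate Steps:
b = -9/2 (b = -½*3² = -½*9 = -9/2 ≈ -4.5000)
j(S) = 40 - 5*S (j(S) = (-6 + (-7 + 8))*(-8 + S) = (-6 + 1)*(-8 + S) = -5*(-8 + S) = 40 - 5*S)
f(r, p) = 15 + p (f(r, p) = p + 15 = 15 + p)
j(-21)*f(b, 15) - 1464 = (40 - 5*(-21))*(15 + 15) - 1464 = (40 + 105)*30 - 1464 = 145*30 - 1464 = 4350 - 1464 = 2886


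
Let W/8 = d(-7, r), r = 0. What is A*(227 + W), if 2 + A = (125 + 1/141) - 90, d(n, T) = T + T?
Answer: 1056458/141 ≈ 7492.6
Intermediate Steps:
d(n, T) = 2*T
W = 0 (W = 8*(2*0) = 8*0 = 0)
A = 4654/141 (A = -2 + ((125 + 1/141) - 90) = -2 + (17626/141 - 90) = -2 + 4936/141 = 4654/141 ≈ 33.007)
A*(227 + W) = 4654*(227 + 0)/141 = (4654/141)*227 = 1056458/141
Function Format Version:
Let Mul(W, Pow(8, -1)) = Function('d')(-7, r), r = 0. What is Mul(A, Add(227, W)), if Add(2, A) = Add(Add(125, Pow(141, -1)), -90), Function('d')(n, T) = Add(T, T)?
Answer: Rational(1056458, 141) ≈ 7492.6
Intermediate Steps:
Function('d')(n, T) = Mul(2, T)
W = 0 (W = Mul(8, Mul(2, 0)) = Mul(8, 0) = 0)
A = Rational(4654, 141) (A = Add(-2, Add(Add(125, Pow(141, -1)), -90)) = Add(-2, Add(Add(125, Rational(1, 141)), -90)) = Add(-2, Add(Rational(17626, 141), -90)) = Add(-2, Rational(4936, 141)) = Rational(4654, 141) ≈ 33.007)
Mul(A, Add(227, W)) = Mul(Rational(4654, 141), Add(227, 0)) = Mul(Rational(4654, 141), 227) = Rational(1056458, 141)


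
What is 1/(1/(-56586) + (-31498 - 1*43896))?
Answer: -56586/4266244885 ≈ -1.3264e-5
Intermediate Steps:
1/(1/(-56586) + (-31498 - 1*43896)) = 1/(-1/56586 + (-31498 - 43896)) = 1/(-1/56586 - 75394) = 1/(-4266244885/56586) = -56586/4266244885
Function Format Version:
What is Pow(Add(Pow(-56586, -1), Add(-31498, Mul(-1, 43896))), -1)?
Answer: Rational(-56586, 4266244885) ≈ -1.3264e-5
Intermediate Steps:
Pow(Add(Pow(-56586, -1), Add(-31498, Mul(-1, 43896))), -1) = Pow(Add(Rational(-1, 56586), Add(-31498, -43896)), -1) = Pow(Add(Rational(-1, 56586), -75394), -1) = Pow(Rational(-4266244885, 56586), -1) = Rational(-56586, 4266244885)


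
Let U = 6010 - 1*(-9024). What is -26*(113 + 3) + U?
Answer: 12018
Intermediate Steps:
U = 15034 (U = 6010 + 9024 = 15034)
-26*(113 + 3) + U = -26*(113 + 3) + 15034 = -26*116 + 15034 = -3016 + 15034 = 12018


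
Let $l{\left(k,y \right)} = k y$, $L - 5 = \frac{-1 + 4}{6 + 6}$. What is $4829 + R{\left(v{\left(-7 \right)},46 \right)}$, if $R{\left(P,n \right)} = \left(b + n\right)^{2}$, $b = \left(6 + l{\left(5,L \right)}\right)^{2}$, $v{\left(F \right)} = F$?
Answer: $\frac{303196353}{256} \approx 1.1844 \cdot 10^{6}$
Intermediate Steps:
$L = \frac{21}{4}$ ($L = 5 + \frac{-1 + 4}{6 + 6} = 5 + \frac{3}{12} = 5 + 3 \cdot \frac{1}{12} = 5 + \frac{1}{4} = \frac{21}{4} \approx 5.25$)
$b = \frac{16641}{16}$ ($b = \left(6 + 5 \cdot \frac{21}{4}\right)^{2} = \left(6 + \frac{105}{4}\right)^{2} = \left(\frac{129}{4}\right)^{2} = \frac{16641}{16} \approx 1040.1$)
$R{\left(P,n \right)} = \left(\frac{16641}{16} + n\right)^{2}$
$4829 + R{\left(v{\left(-7 \right)},46 \right)} = 4829 + \frac{\left(16641 + 16 \cdot 46\right)^{2}}{256} = 4829 + \frac{\left(16641 + 736\right)^{2}}{256} = 4829 + \frac{17377^{2}}{256} = 4829 + \frac{1}{256} \cdot 301960129 = 4829 + \frac{301960129}{256} = \frac{303196353}{256}$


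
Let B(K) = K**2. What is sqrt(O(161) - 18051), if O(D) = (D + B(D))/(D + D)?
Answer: I*sqrt(17970) ≈ 134.05*I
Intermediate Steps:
O(D) = (D + D**2)/(2*D) (O(D) = (D + D**2)/(D + D) = (D + D**2)/((2*D)) = (D + D**2)*(1/(2*D)) = (D + D**2)/(2*D))
sqrt(O(161) - 18051) = sqrt((1/2 + (1/2)*161) - 18051) = sqrt((1/2 + 161/2) - 18051) = sqrt(81 - 18051) = sqrt(-17970) = I*sqrt(17970)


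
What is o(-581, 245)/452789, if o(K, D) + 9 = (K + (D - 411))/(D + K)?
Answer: -759/50712368 ≈ -1.4967e-5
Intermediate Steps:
o(K, D) = -9 + (-411 + D + K)/(D + K) (o(K, D) = -9 + (K + (D - 411))/(D + K) = -9 + (K + (-411 + D))/(D + K) = -9 + (-411 + D + K)/(D + K))
o(-581, 245)/452789 = ((-411 - 8*245 - 8*(-581))/(245 - 581))/452789 = ((-411 - 1960 + 4648)/(-336))*(1/452789) = -1/336*2277*(1/452789) = -759/112*1/452789 = -759/50712368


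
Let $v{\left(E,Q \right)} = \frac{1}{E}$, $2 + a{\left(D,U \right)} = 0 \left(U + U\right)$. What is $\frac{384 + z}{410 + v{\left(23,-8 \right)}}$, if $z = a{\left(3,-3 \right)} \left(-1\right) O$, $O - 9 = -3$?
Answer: $\frac{9108}{9431} \approx 0.96575$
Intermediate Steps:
$a{\left(D,U \right)} = -2$ ($a{\left(D,U \right)} = -2 + 0 \left(U + U\right) = -2 + 0 \cdot 2 U = -2 + 0 = -2$)
$O = 6$ ($O = 9 - 3 = 6$)
$z = 12$ ($z = \left(-2\right) \left(-1\right) 6 = 2 \cdot 6 = 12$)
$\frac{384 + z}{410 + v{\left(23,-8 \right)}} = \frac{384 + 12}{410 + \frac{1}{23}} = \frac{396}{410 + \frac{1}{23}} = \frac{396}{\frac{9431}{23}} = 396 \cdot \frac{23}{9431} = \frac{9108}{9431}$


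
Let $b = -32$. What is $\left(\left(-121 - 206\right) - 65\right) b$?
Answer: $12544$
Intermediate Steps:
$\left(\left(-121 - 206\right) - 65\right) b = \left(\left(-121 - 206\right) - 65\right) \left(-32\right) = \left(-327 - 65\right) \left(-32\right) = \left(-392\right) \left(-32\right) = 12544$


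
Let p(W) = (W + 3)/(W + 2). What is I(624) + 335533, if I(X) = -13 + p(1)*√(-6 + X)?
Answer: 335520 + 4*√618/3 ≈ 3.3555e+5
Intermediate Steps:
p(W) = (3 + W)/(2 + W)
I(X) = -13 + 4*√(-6 + X)/3 (I(X) = -13 + ((3 + 1)/(2 + 1))*√(-6 + X) = -13 + (4/3)*√(-6 + X) = -13 + ((⅓)*4)*√(-6 + X) = -13 + 4*√(-6 + X)/3)
I(624) + 335533 = (-13 + 4*√(-6 + 624)/3) + 335533 = (-13 + 4*√618/3) + 335533 = 335520 + 4*√618/3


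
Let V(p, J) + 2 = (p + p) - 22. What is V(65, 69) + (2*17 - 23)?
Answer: 117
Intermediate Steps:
V(p, J) = -24 + 2*p (V(p, J) = -2 + ((p + p) - 22) = -2 + (2*p - 22) = -2 + (-22 + 2*p) = -24 + 2*p)
V(65, 69) + (2*17 - 23) = (-24 + 2*65) + (2*17 - 23) = (-24 + 130) + (34 - 23) = 106 + 11 = 117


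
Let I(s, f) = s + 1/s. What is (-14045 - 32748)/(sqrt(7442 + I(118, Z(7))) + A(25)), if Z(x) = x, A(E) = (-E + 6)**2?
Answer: -1993288214/14485797 + 46793*sqrt(105265558)/14485797 ≈ -104.46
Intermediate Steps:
A(E) = (6 - E)**2
(-14045 - 32748)/(sqrt(7442 + I(118, Z(7))) + A(25)) = (-14045 - 32748)/(sqrt(7442 + (118 + 1/118)) + (-6 + 25)**2) = -46793/(sqrt(7442 + (118 + 1/118)) + 19**2) = -46793/(sqrt(7442 + 13925/118) + 361) = -46793/(sqrt(892081/118) + 361) = -46793/(sqrt(105265558)/118 + 361) = -46793/(361 + sqrt(105265558)/118)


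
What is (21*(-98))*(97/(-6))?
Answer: 33271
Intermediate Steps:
(21*(-98))*(97/(-6)) = -199626*(-1)/6 = -2058*(-97/6) = 33271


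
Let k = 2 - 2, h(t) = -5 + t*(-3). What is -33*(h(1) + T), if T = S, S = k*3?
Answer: 264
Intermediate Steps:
h(t) = -5 - 3*t
k = 0
S = 0 (S = 0*3 = 0)
T = 0
-33*(h(1) + T) = -33*((-5 - 3*1) + 0) = -33*((-5 - 3) + 0) = -33*(-8 + 0) = -33*(-8) = 264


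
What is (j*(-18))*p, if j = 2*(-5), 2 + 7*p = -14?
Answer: -2880/7 ≈ -411.43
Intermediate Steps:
p = -16/7 (p = -2/7 + (⅐)*(-14) = -2/7 - 2 = -16/7 ≈ -2.2857)
j = -10
(j*(-18))*p = -10*(-18)*(-16/7) = 180*(-16/7) = -2880/7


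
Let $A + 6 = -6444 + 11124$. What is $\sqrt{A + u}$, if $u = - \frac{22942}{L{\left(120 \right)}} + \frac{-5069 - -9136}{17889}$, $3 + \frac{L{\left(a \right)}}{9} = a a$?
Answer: $\frac{\sqrt{310034138887501309047}}{257547933} \approx 68.367$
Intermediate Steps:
$L{\left(a \right)} = -27 + 9 a^{2}$ ($L{\left(a \right)} = -27 + 9 a a = -27 + 9 a^{2}$)
$A = 4674$ ($A = -6 + \left(-6444 + 11124\right) = -6 + 4680 = 4674$)
$u = \frac{38854651}{772643799}$ ($u = - \frac{22942}{-27 + 9 \cdot 120^{2}} + \frac{-5069 - -9136}{17889} = - \frac{22942}{-27 + 9 \cdot 14400} + \left(-5069 + 9136\right) \frac{1}{17889} = - \frac{22942}{-27 + 129600} + 4067 \cdot \frac{1}{17889} = - \frac{22942}{129573} + \frac{4067}{17889} = \frac{38854651}{772643799} \approx 0.050288$)
$\sqrt{A + u} = \sqrt{4674 + \frac{38854651}{772643799}} = \sqrt{\frac{3611375971177}{772643799}} = \frac{\sqrt{310034138887501309047}}{257547933}$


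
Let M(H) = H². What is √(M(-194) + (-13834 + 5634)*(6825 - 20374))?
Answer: 2*√27784859 ≈ 10542.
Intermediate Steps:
√(M(-194) + (-13834 + 5634)*(6825 - 20374)) = √((-194)² + (-13834 + 5634)*(6825 - 20374)) = √(37636 - 8200*(-13549)) = √(37636 + 111101800) = √111139436 = 2*√27784859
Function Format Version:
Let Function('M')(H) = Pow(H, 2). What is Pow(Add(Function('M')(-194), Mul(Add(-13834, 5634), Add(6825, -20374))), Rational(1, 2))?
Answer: Mul(2, Pow(27784859, Rational(1, 2))) ≈ 10542.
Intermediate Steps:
Pow(Add(Function('M')(-194), Mul(Add(-13834, 5634), Add(6825, -20374))), Rational(1, 2)) = Pow(Add(Pow(-194, 2), Mul(Add(-13834, 5634), Add(6825, -20374))), Rational(1, 2)) = Pow(Add(37636, Mul(-8200, -13549)), Rational(1, 2)) = Pow(Add(37636, 111101800), Rational(1, 2)) = Pow(111139436, Rational(1, 2)) = Mul(2, Pow(27784859, Rational(1, 2)))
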